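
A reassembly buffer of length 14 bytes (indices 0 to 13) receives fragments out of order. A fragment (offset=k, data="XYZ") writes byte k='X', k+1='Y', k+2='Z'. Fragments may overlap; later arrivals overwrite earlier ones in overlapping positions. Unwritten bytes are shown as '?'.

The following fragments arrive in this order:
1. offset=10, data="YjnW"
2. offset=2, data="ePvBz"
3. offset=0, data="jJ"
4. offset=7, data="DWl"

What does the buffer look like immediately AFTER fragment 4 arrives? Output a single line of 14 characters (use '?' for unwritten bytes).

Fragment 1: offset=10 data="YjnW" -> buffer=??????????YjnW
Fragment 2: offset=2 data="ePvBz" -> buffer=??ePvBz???YjnW
Fragment 3: offset=0 data="jJ" -> buffer=jJePvBz???YjnW
Fragment 4: offset=7 data="DWl" -> buffer=jJePvBzDWlYjnW

Answer: jJePvBzDWlYjnW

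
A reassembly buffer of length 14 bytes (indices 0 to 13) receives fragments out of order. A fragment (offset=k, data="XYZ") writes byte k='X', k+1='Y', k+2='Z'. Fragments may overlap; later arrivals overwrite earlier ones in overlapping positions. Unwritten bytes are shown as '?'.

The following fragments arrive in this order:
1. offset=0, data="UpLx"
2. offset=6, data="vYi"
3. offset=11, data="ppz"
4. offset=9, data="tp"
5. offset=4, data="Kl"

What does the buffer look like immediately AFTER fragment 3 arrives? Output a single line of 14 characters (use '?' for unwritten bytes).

Answer: UpLx??vYi??ppz

Derivation:
Fragment 1: offset=0 data="UpLx" -> buffer=UpLx??????????
Fragment 2: offset=6 data="vYi" -> buffer=UpLx??vYi?????
Fragment 3: offset=11 data="ppz" -> buffer=UpLx??vYi??ppz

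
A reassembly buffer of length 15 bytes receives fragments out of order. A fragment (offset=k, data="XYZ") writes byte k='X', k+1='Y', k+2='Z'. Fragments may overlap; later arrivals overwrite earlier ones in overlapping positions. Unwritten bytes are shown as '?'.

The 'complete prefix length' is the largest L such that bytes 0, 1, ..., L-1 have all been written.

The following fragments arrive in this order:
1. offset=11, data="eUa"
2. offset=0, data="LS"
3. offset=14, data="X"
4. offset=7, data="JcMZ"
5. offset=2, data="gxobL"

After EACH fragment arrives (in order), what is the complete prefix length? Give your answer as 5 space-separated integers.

Fragment 1: offset=11 data="eUa" -> buffer=???????????eUa? -> prefix_len=0
Fragment 2: offset=0 data="LS" -> buffer=LS?????????eUa? -> prefix_len=2
Fragment 3: offset=14 data="X" -> buffer=LS?????????eUaX -> prefix_len=2
Fragment 4: offset=7 data="JcMZ" -> buffer=LS?????JcMZeUaX -> prefix_len=2
Fragment 5: offset=2 data="gxobL" -> buffer=LSgxobLJcMZeUaX -> prefix_len=15

Answer: 0 2 2 2 15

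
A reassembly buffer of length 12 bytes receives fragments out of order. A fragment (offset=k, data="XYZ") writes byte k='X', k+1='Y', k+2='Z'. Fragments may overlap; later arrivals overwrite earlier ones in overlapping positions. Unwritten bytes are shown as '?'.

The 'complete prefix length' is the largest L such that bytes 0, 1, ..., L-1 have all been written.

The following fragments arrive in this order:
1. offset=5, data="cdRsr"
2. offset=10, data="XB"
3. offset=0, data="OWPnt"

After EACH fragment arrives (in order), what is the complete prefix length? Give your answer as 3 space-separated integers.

Answer: 0 0 12

Derivation:
Fragment 1: offset=5 data="cdRsr" -> buffer=?????cdRsr?? -> prefix_len=0
Fragment 2: offset=10 data="XB" -> buffer=?????cdRsrXB -> prefix_len=0
Fragment 3: offset=0 data="OWPnt" -> buffer=OWPntcdRsrXB -> prefix_len=12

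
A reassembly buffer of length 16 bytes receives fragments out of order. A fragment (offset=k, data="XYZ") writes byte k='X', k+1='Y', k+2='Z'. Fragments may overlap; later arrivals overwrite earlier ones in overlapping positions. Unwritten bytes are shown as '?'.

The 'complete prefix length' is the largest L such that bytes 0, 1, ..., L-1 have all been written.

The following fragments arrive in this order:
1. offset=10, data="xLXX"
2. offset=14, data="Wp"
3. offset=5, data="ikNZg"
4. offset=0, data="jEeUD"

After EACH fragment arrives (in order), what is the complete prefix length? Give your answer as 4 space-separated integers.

Fragment 1: offset=10 data="xLXX" -> buffer=??????????xLXX?? -> prefix_len=0
Fragment 2: offset=14 data="Wp" -> buffer=??????????xLXXWp -> prefix_len=0
Fragment 3: offset=5 data="ikNZg" -> buffer=?????ikNZgxLXXWp -> prefix_len=0
Fragment 4: offset=0 data="jEeUD" -> buffer=jEeUDikNZgxLXXWp -> prefix_len=16

Answer: 0 0 0 16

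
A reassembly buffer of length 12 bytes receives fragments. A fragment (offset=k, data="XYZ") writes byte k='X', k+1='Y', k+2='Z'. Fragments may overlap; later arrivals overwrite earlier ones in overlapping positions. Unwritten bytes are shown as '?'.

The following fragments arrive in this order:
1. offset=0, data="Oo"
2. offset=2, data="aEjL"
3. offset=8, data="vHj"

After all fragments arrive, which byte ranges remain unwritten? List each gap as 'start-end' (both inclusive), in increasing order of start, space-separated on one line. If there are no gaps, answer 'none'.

Fragment 1: offset=0 len=2
Fragment 2: offset=2 len=4
Fragment 3: offset=8 len=3
Gaps: 6-7 11-11

Answer: 6-7 11-11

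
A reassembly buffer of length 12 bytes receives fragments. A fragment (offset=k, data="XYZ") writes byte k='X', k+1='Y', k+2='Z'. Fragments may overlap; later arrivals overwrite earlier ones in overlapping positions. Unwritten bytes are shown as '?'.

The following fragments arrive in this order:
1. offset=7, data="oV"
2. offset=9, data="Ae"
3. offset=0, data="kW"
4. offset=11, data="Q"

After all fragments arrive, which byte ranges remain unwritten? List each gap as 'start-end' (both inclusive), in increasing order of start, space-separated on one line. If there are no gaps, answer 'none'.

Answer: 2-6

Derivation:
Fragment 1: offset=7 len=2
Fragment 2: offset=9 len=2
Fragment 3: offset=0 len=2
Fragment 4: offset=11 len=1
Gaps: 2-6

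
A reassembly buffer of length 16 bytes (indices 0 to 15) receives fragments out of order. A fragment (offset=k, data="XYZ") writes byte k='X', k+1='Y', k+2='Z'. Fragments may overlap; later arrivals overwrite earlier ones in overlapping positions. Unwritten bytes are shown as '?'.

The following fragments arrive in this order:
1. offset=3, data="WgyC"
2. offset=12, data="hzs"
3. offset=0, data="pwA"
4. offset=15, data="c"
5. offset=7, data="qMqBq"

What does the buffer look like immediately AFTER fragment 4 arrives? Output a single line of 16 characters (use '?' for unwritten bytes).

Answer: pwAWgyC?????hzsc

Derivation:
Fragment 1: offset=3 data="WgyC" -> buffer=???WgyC?????????
Fragment 2: offset=12 data="hzs" -> buffer=???WgyC?????hzs?
Fragment 3: offset=0 data="pwA" -> buffer=pwAWgyC?????hzs?
Fragment 4: offset=15 data="c" -> buffer=pwAWgyC?????hzsc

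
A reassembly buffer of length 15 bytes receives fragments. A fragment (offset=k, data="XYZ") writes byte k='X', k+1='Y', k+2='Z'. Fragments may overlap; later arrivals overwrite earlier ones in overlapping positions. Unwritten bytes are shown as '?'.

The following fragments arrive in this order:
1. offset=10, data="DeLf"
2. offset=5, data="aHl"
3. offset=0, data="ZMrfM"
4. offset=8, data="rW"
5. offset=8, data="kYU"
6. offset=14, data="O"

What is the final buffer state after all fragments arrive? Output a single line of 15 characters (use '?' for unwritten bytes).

Fragment 1: offset=10 data="DeLf" -> buffer=??????????DeLf?
Fragment 2: offset=5 data="aHl" -> buffer=?????aHl??DeLf?
Fragment 3: offset=0 data="ZMrfM" -> buffer=ZMrfMaHl??DeLf?
Fragment 4: offset=8 data="rW" -> buffer=ZMrfMaHlrWDeLf?
Fragment 5: offset=8 data="kYU" -> buffer=ZMrfMaHlkYUeLf?
Fragment 6: offset=14 data="O" -> buffer=ZMrfMaHlkYUeLfO

Answer: ZMrfMaHlkYUeLfO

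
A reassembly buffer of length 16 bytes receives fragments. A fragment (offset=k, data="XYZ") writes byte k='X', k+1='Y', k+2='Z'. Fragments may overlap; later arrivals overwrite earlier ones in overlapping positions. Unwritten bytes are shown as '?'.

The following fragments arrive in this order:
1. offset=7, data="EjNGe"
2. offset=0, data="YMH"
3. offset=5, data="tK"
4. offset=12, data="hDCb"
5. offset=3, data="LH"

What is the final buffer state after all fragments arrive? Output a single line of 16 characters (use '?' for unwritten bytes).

Answer: YMHLHtKEjNGehDCb

Derivation:
Fragment 1: offset=7 data="EjNGe" -> buffer=???????EjNGe????
Fragment 2: offset=0 data="YMH" -> buffer=YMH????EjNGe????
Fragment 3: offset=5 data="tK" -> buffer=YMH??tKEjNGe????
Fragment 4: offset=12 data="hDCb" -> buffer=YMH??tKEjNGehDCb
Fragment 5: offset=3 data="LH" -> buffer=YMHLHtKEjNGehDCb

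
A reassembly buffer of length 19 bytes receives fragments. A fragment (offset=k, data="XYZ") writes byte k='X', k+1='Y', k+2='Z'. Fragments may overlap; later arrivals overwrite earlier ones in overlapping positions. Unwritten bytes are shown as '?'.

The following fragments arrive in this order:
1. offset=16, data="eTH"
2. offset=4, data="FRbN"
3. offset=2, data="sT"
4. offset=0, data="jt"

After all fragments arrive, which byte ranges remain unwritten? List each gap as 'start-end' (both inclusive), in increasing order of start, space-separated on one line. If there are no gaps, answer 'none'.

Fragment 1: offset=16 len=3
Fragment 2: offset=4 len=4
Fragment 3: offset=2 len=2
Fragment 4: offset=0 len=2
Gaps: 8-15

Answer: 8-15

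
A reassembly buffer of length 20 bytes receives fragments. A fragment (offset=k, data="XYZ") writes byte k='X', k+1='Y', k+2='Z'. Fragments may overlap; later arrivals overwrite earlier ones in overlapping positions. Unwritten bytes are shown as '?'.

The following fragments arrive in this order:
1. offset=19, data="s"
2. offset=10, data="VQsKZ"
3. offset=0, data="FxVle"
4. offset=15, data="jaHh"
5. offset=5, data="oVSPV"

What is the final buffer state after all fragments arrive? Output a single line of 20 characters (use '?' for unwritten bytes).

Answer: FxVleoVSPVVQsKZjaHhs

Derivation:
Fragment 1: offset=19 data="s" -> buffer=???????????????????s
Fragment 2: offset=10 data="VQsKZ" -> buffer=??????????VQsKZ????s
Fragment 3: offset=0 data="FxVle" -> buffer=FxVle?????VQsKZ????s
Fragment 4: offset=15 data="jaHh" -> buffer=FxVle?????VQsKZjaHhs
Fragment 5: offset=5 data="oVSPV" -> buffer=FxVleoVSPVVQsKZjaHhs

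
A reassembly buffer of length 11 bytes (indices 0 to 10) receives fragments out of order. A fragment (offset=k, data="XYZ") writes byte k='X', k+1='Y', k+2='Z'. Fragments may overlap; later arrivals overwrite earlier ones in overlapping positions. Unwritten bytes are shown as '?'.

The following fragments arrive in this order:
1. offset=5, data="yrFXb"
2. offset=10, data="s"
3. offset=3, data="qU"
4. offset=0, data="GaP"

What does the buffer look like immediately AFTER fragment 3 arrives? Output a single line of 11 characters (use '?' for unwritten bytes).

Fragment 1: offset=5 data="yrFXb" -> buffer=?????yrFXb?
Fragment 2: offset=10 data="s" -> buffer=?????yrFXbs
Fragment 3: offset=3 data="qU" -> buffer=???qUyrFXbs

Answer: ???qUyrFXbs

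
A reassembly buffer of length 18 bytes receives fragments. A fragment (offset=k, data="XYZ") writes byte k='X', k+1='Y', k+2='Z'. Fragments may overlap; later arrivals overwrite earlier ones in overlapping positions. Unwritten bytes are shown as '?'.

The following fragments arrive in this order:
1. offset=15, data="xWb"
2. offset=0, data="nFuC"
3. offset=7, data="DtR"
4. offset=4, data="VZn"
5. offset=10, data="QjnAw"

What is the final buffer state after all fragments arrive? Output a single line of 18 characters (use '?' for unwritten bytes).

Fragment 1: offset=15 data="xWb" -> buffer=???????????????xWb
Fragment 2: offset=0 data="nFuC" -> buffer=nFuC???????????xWb
Fragment 3: offset=7 data="DtR" -> buffer=nFuC???DtR?????xWb
Fragment 4: offset=4 data="VZn" -> buffer=nFuCVZnDtR?????xWb
Fragment 5: offset=10 data="QjnAw" -> buffer=nFuCVZnDtRQjnAwxWb

Answer: nFuCVZnDtRQjnAwxWb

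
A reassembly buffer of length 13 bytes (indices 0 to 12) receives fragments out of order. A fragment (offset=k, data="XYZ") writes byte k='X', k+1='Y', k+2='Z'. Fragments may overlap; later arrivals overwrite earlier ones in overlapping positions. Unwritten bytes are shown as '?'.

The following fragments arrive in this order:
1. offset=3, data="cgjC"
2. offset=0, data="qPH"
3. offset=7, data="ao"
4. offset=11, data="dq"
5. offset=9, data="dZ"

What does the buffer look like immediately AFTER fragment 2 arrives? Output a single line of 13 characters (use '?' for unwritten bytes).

Answer: qPHcgjC??????

Derivation:
Fragment 1: offset=3 data="cgjC" -> buffer=???cgjC??????
Fragment 2: offset=0 data="qPH" -> buffer=qPHcgjC??????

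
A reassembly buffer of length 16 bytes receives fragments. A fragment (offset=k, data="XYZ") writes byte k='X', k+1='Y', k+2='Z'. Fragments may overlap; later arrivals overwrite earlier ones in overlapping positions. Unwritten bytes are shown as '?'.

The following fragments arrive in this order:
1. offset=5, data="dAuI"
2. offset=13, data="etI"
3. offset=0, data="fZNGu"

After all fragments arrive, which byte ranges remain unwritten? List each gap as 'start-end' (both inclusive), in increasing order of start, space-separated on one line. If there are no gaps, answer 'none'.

Answer: 9-12

Derivation:
Fragment 1: offset=5 len=4
Fragment 2: offset=13 len=3
Fragment 3: offset=0 len=5
Gaps: 9-12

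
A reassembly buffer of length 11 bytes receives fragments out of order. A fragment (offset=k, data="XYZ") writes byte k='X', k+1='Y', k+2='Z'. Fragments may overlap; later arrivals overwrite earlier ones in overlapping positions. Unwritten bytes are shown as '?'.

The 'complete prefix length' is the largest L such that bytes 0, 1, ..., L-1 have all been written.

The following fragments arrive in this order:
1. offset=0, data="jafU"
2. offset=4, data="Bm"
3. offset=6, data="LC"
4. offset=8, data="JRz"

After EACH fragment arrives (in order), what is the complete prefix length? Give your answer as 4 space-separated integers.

Fragment 1: offset=0 data="jafU" -> buffer=jafU??????? -> prefix_len=4
Fragment 2: offset=4 data="Bm" -> buffer=jafUBm????? -> prefix_len=6
Fragment 3: offset=6 data="LC" -> buffer=jafUBmLC??? -> prefix_len=8
Fragment 4: offset=8 data="JRz" -> buffer=jafUBmLCJRz -> prefix_len=11

Answer: 4 6 8 11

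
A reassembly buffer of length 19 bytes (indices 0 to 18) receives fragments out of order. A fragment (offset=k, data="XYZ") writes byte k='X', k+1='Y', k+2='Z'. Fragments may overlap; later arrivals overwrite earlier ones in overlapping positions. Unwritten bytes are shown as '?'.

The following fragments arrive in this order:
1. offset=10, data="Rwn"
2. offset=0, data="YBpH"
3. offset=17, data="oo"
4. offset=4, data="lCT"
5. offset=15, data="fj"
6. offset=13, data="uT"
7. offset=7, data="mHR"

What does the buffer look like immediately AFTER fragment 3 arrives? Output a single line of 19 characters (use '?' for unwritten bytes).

Fragment 1: offset=10 data="Rwn" -> buffer=??????????Rwn??????
Fragment 2: offset=0 data="YBpH" -> buffer=YBpH??????Rwn??????
Fragment 3: offset=17 data="oo" -> buffer=YBpH??????Rwn????oo

Answer: YBpH??????Rwn????oo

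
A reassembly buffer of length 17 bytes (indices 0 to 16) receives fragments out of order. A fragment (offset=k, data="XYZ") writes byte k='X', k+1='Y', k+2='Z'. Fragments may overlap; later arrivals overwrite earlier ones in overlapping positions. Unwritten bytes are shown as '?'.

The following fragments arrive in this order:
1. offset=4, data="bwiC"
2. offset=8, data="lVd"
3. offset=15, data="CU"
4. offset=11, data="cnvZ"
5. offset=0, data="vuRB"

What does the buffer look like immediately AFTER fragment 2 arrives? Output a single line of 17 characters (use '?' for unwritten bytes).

Answer: ????bwiClVd??????

Derivation:
Fragment 1: offset=4 data="bwiC" -> buffer=????bwiC?????????
Fragment 2: offset=8 data="lVd" -> buffer=????bwiClVd??????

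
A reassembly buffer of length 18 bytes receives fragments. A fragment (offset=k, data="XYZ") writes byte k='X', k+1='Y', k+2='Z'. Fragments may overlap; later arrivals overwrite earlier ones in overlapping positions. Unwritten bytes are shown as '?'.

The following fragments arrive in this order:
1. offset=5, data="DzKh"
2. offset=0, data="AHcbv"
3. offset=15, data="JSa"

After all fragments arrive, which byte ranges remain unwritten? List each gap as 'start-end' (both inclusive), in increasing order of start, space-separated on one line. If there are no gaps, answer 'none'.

Fragment 1: offset=5 len=4
Fragment 2: offset=0 len=5
Fragment 3: offset=15 len=3
Gaps: 9-14

Answer: 9-14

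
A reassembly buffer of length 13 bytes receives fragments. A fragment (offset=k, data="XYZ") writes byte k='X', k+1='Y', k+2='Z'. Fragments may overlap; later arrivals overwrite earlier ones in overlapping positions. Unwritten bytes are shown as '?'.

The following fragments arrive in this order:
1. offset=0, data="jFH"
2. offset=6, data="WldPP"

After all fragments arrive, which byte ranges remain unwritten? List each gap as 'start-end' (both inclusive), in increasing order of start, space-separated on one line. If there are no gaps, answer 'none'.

Answer: 3-5 11-12

Derivation:
Fragment 1: offset=0 len=3
Fragment 2: offset=6 len=5
Gaps: 3-5 11-12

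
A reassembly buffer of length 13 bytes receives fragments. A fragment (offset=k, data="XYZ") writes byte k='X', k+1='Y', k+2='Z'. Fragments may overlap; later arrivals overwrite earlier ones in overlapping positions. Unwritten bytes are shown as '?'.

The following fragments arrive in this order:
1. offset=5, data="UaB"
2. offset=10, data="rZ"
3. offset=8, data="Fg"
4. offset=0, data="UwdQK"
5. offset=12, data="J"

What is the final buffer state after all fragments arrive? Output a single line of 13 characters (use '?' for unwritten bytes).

Answer: UwdQKUaBFgrZJ

Derivation:
Fragment 1: offset=5 data="UaB" -> buffer=?????UaB?????
Fragment 2: offset=10 data="rZ" -> buffer=?????UaB??rZ?
Fragment 3: offset=8 data="Fg" -> buffer=?????UaBFgrZ?
Fragment 4: offset=0 data="UwdQK" -> buffer=UwdQKUaBFgrZ?
Fragment 5: offset=12 data="J" -> buffer=UwdQKUaBFgrZJ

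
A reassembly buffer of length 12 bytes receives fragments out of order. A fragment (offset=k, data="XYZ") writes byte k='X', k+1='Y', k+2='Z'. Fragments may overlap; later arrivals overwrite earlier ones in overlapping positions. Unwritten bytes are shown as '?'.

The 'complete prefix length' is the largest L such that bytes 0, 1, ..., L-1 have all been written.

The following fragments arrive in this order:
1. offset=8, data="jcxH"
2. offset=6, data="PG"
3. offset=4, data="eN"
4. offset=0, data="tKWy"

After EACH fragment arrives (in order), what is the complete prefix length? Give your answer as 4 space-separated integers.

Fragment 1: offset=8 data="jcxH" -> buffer=????????jcxH -> prefix_len=0
Fragment 2: offset=6 data="PG" -> buffer=??????PGjcxH -> prefix_len=0
Fragment 3: offset=4 data="eN" -> buffer=????eNPGjcxH -> prefix_len=0
Fragment 4: offset=0 data="tKWy" -> buffer=tKWyeNPGjcxH -> prefix_len=12

Answer: 0 0 0 12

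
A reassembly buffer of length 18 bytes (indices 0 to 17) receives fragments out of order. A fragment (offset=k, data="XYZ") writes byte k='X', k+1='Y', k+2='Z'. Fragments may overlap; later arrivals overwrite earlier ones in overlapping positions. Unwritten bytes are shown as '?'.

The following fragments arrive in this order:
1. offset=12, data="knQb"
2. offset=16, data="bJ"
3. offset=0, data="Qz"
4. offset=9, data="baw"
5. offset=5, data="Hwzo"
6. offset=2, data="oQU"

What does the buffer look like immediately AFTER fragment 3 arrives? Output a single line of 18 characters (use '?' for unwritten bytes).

Fragment 1: offset=12 data="knQb" -> buffer=????????????knQb??
Fragment 2: offset=16 data="bJ" -> buffer=????????????knQbbJ
Fragment 3: offset=0 data="Qz" -> buffer=Qz??????????knQbbJ

Answer: Qz??????????knQbbJ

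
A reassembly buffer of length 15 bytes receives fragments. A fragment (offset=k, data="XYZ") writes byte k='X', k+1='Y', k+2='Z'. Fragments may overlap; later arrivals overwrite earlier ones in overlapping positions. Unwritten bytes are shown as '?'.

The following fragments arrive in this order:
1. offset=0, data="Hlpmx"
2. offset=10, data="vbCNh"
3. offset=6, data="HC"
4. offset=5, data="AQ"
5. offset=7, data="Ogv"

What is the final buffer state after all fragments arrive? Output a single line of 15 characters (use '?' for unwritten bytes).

Answer: HlpmxAQOgvvbCNh

Derivation:
Fragment 1: offset=0 data="Hlpmx" -> buffer=Hlpmx??????????
Fragment 2: offset=10 data="vbCNh" -> buffer=Hlpmx?????vbCNh
Fragment 3: offset=6 data="HC" -> buffer=Hlpmx?HC??vbCNh
Fragment 4: offset=5 data="AQ" -> buffer=HlpmxAQC??vbCNh
Fragment 5: offset=7 data="Ogv" -> buffer=HlpmxAQOgvvbCNh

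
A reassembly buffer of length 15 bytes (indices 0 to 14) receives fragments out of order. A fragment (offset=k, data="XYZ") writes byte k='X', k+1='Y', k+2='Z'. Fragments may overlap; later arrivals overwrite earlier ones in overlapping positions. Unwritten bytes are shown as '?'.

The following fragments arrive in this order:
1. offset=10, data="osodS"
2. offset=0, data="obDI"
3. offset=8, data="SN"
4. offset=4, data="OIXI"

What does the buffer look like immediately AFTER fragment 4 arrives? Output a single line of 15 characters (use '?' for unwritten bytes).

Answer: obDIOIXISNosodS

Derivation:
Fragment 1: offset=10 data="osodS" -> buffer=??????????osodS
Fragment 2: offset=0 data="obDI" -> buffer=obDI??????osodS
Fragment 3: offset=8 data="SN" -> buffer=obDI????SNosodS
Fragment 4: offset=4 data="OIXI" -> buffer=obDIOIXISNosodS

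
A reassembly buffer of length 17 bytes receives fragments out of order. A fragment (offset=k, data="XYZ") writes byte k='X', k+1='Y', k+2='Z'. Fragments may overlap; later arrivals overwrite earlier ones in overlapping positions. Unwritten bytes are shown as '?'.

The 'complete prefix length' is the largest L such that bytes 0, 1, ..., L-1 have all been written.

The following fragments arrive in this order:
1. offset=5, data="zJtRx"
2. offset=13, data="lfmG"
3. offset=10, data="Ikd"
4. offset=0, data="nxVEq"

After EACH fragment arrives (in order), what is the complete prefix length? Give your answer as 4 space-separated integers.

Answer: 0 0 0 17

Derivation:
Fragment 1: offset=5 data="zJtRx" -> buffer=?????zJtRx??????? -> prefix_len=0
Fragment 2: offset=13 data="lfmG" -> buffer=?????zJtRx???lfmG -> prefix_len=0
Fragment 3: offset=10 data="Ikd" -> buffer=?????zJtRxIkdlfmG -> prefix_len=0
Fragment 4: offset=0 data="nxVEq" -> buffer=nxVEqzJtRxIkdlfmG -> prefix_len=17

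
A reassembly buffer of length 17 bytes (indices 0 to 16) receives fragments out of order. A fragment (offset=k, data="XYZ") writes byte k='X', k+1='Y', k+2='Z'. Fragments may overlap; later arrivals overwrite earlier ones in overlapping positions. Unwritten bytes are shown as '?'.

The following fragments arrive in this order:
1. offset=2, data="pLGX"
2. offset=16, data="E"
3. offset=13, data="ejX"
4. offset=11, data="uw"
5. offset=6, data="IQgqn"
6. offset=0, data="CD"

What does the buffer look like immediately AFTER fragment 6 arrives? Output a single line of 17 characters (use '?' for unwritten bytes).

Answer: CDpLGXIQgqnuwejXE

Derivation:
Fragment 1: offset=2 data="pLGX" -> buffer=??pLGX???????????
Fragment 2: offset=16 data="E" -> buffer=??pLGX??????????E
Fragment 3: offset=13 data="ejX" -> buffer=??pLGX???????ejXE
Fragment 4: offset=11 data="uw" -> buffer=??pLGX?????uwejXE
Fragment 5: offset=6 data="IQgqn" -> buffer=??pLGXIQgqnuwejXE
Fragment 6: offset=0 data="CD" -> buffer=CDpLGXIQgqnuwejXE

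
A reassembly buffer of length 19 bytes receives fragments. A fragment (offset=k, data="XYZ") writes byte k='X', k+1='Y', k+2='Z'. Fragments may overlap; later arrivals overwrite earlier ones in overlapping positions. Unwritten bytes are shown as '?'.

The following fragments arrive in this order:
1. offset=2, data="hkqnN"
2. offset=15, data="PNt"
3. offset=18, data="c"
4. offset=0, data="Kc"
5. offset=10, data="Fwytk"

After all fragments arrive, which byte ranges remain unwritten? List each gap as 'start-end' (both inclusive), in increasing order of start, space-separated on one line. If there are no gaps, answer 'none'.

Fragment 1: offset=2 len=5
Fragment 2: offset=15 len=3
Fragment 3: offset=18 len=1
Fragment 4: offset=0 len=2
Fragment 5: offset=10 len=5
Gaps: 7-9

Answer: 7-9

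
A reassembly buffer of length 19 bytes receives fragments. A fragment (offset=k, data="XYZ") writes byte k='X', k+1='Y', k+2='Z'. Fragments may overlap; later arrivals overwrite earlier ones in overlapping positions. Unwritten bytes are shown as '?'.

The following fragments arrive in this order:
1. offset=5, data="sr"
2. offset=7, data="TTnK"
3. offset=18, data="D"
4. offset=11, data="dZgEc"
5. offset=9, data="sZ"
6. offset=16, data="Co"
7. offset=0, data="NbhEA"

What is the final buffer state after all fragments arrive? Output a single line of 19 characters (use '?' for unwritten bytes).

Answer: NbhEAsrTTsZdZgEcCoD

Derivation:
Fragment 1: offset=5 data="sr" -> buffer=?????sr????????????
Fragment 2: offset=7 data="TTnK" -> buffer=?????srTTnK????????
Fragment 3: offset=18 data="D" -> buffer=?????srTTnK???????D
Fragment 4: offset=11 data="dZgEc" -> buffer=?????srTTnKdZgEc??D
Fragment 5: offset=9 data="sZ" -> buffer=?????srTTsZdZgEc??D
Fragment 6: offset=16 data="Co" -> buffer=?????srTTsZdZgEcCoD
Fragment 7: offset=0 data="NbhEA" -> buffer=NbhEAsrTTsZdZgEcCoD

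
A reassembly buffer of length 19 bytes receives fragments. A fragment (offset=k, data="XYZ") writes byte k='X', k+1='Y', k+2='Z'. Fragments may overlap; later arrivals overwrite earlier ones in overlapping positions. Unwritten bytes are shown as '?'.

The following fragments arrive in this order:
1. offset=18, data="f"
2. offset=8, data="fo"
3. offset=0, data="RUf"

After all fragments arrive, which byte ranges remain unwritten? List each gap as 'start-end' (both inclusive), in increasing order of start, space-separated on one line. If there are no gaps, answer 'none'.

Answer: 3-7 10-17

Derivation:
Fragment 1: offset=18 len=1
Fragment 2: offset=8 len=2
Fragment 3: offset=0 len=3
Gaps: 3-7 10-17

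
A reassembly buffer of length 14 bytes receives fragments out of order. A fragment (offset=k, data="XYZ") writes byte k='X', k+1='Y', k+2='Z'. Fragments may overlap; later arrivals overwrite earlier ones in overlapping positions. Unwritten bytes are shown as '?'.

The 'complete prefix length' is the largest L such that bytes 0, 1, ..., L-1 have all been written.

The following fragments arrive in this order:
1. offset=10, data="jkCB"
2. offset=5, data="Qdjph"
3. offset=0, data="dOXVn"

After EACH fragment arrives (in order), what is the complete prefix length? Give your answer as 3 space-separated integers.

Fragment 1: offset=10 data="jkCB" -> buffer=??????????jkCB -> prefix_len=0
Fragment 2: offset=5 data="Qdjph" -> buffer=?????QdjphjkCB -> prefix_len=0
Fragment 3: offset=0 data="dOXVn" -> buffer=dOXVnQdjphjkCB -> prefix_len=14

Answer: 0 0 14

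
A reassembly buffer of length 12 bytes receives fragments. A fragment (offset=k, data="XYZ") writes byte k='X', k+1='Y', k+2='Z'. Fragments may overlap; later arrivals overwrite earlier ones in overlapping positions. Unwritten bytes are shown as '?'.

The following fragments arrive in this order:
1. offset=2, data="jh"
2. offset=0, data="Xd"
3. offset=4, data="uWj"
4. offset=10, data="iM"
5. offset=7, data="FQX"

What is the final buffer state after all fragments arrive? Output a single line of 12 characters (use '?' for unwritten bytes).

Answer: XdjhuWjFQXiM

Derivation:
Fragment 1: offset=2 data="jh" -> buffer=??jh????????
Fragment 2: offset=0 data="Xd" -> buffer=Xdjh????????
Fragment 3: offset=4 data="uWj" -> buffer=XdjhuWj?????
Fragment 4: offset=10 data="iM" -> buffer=XdjhuWj???iM
Fragment 5: offset=7 data="FQX" -> buffer=XdjhuWjFQXiM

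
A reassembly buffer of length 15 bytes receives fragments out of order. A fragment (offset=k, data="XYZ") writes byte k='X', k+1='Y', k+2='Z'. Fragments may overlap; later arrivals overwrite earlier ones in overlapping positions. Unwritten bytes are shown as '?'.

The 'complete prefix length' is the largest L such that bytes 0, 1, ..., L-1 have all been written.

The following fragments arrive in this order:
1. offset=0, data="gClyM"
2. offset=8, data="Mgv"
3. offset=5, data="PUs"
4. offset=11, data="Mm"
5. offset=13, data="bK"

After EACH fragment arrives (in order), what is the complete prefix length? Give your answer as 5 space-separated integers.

Answer: 5 5 11 13 15

Derivation:
Fragment 1: offset=0 data="gClyM" -> buffer=gClyM?????????? -> prefix_len=5
Fragment 2: offset=8 data="Mgv" -> buffer=gClyM???Mgv???? -> prefix_len=5
Fragment 3: offset=5 data="PUs" -> buffer=gClyMPUsMgv???? -> prefix_len=11
Fragment 4: offset=11 data="Mm" -> buffer=gClyMPUsMgvMm?? -> prefix_len=13
Fragment 5: offset=13 data="bK" -> buffer=gClyMPUsMgvMmbK -> prefix_len=15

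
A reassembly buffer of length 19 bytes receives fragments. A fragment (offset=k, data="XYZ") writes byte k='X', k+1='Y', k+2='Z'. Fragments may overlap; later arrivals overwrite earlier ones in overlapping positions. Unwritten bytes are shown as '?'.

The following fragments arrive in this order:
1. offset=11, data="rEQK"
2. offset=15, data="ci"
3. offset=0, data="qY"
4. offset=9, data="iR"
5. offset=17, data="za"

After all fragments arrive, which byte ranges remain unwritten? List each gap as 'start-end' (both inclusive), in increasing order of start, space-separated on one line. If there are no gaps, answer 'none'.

Answer: 2-8

Derivation:
Fragment 1: offset=11 len=4
Fragment 2: offset=15 len=2
Fragment 3: offset=0 len=2
Fragment 4: offset=9 len=2
Fragment 5: offset=17 len=2
Gaps: 2-8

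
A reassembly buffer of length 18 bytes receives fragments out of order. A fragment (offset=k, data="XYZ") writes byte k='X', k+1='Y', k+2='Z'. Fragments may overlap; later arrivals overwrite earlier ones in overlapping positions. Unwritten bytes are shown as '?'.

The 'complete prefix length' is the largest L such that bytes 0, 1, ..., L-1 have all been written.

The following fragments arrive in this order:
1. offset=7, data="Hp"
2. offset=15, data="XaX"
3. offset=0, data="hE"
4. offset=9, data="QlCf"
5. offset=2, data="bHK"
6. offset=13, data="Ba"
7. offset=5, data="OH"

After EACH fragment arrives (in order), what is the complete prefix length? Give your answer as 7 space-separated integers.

Fragment 1: offset=7 data="Hp" -> buffer=???????Hp????????? -> prefix_len=0
Fragment 2: offset=15 data="XaX" -> buffer=???????Hp??????XaX -> prefix_len=0
Fragment 3: offset=0 data="hE" -> buffer=hE?????Hp??????XaX -> prefix_len=2
Fragment 4: offset=9 data="QlCf" -> buffer=hE?????HpQlCf??XaX -> prefix_len=2
Fragment 5: offset=2 data="bHK" -> buffer=hEbHK??HpQlCf??XaX -> prefix_len=5
Fragment 6: offset=13 data="Ba" -> buffer=hEbHK??HpQlCfBaXaX -> prefix_len=5
Fragment 7: offset=5 data="OH" -> buffer=hEbHKOHHpQlCfBaXaX -> prefix_len=18

Answer: 0 0 2 2 5 5 18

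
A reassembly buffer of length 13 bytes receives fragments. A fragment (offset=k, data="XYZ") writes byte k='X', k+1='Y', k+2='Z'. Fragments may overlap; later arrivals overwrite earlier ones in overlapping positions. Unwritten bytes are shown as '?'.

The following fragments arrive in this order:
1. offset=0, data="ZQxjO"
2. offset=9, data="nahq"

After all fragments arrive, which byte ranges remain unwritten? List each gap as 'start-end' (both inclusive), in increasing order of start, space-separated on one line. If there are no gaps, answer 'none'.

Fragment 1: offset=0 len=5
Fragment 2: offset=9 len=4
Gaps: 5-8

Answer: 5-8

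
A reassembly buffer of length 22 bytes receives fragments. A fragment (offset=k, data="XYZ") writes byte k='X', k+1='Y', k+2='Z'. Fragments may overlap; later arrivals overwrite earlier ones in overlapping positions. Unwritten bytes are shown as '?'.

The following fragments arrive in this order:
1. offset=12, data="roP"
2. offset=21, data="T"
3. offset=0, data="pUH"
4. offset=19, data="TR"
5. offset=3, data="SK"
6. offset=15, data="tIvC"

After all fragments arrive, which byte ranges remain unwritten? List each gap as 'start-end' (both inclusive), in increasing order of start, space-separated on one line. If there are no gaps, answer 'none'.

Answer: 5-11

Derivation:
Fragment 1: offset=12 len=3
Fragment 2: offset=21 len=1
Fragment 3: offset=0 len=3
Fragment 4: offset=19 len=2
Fragment 5: offset=3 len=2
Fragment 6: offset=15 len=4
Gaps: 5-11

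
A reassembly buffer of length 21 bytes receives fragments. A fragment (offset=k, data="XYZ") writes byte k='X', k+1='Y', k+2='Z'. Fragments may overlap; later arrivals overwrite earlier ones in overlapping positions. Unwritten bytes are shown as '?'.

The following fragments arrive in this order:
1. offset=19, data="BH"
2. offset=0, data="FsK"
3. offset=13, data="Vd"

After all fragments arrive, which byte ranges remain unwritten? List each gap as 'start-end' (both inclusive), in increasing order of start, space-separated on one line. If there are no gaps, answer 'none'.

Answer: 3-12 15-18

Derivation:
Fragment 1: offset=19 len=2
Fragment 2: offset=0 len=3
Fragment 3: offset=13 len=2
Gaps: 3-12 15-18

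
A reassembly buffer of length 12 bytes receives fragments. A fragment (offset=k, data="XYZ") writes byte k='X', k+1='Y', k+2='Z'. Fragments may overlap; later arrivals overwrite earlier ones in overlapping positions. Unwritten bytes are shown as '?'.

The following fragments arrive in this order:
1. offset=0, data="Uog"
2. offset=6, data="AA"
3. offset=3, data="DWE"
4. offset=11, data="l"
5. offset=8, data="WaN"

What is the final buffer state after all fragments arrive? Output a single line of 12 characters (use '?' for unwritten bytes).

Fragment 1: offset=0 data="Uog" -> buffer=Uog?????????
Fragment 2: offset=6 data="AA" -> buffer=Uog???AA????
Fragment 3: offset=3 data="DWE" -> buffer=UogDWEAA????
Fragment 4: offset=11 data="l" -> buffer=UogDWEAA???l
Fragment 5: offset=8 data="WaN" -> buffer=UogDWEAAWaNl

Answer: UogDWEAAWaNl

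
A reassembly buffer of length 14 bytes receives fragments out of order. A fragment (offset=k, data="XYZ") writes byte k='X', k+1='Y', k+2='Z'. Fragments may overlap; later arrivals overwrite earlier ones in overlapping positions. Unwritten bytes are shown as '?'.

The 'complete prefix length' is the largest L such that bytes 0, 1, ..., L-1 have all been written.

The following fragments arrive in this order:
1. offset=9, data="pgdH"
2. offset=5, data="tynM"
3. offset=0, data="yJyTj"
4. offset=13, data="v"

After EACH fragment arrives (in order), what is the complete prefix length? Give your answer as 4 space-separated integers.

Fragment 1: offset=9 data="pgdH" -> buffer=?????????pgdH? -> prefix_len=0
Fragment 2: offset=5 data="tynM" -> buffer=?????tynMpgdH? -> prefix_len=0
Fragment 3: offset=0 data="yJyTj" -> buffer=yJyTjtynMpgdH? -> prefix_len=13
Fragment 4: offset=13 data="v" -> buffer=yJyTjtynMpgdHv -> prefix_len=14

Answer: 0 0 13 14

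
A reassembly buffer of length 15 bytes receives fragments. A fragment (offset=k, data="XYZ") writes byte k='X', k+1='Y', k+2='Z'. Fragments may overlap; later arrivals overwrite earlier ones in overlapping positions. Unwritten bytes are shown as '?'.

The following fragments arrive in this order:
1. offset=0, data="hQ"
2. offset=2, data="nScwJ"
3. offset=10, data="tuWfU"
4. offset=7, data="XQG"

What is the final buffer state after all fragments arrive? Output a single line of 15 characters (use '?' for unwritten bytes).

Answer: hQnScwJXQGtuWfU

Derivation:
Fragment 1: offset=0 data="hQ" -> buffer=hQ?????????????
Fragment 2: offset=2 data="nScwJ" -> buffer=hQnScwJ????????
Fragment 3: offset=10 data="tuWfU" -> buffer=hQnScwJ???tuWfU
Fragment 4: offset=7 data="XQG" -> buffer=hQnScwJXQGtuWfU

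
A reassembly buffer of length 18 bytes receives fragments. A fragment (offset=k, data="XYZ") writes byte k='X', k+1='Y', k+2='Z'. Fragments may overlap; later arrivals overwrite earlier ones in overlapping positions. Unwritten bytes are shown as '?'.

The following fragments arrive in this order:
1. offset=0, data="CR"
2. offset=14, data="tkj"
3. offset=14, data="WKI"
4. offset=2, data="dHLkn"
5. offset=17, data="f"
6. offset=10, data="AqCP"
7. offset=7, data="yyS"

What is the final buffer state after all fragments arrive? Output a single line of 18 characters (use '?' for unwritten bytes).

Fragment 1: offset=0 data="CR" -> buffer=CR????????????????
Fragment 2: offset=14 data="tkj" -> buffer=CR????????????tkj?
Fragment 3: offset=14 data="WKI" -> buffer=CR????????????WKI?
Fragment 4: offset=2 data="dHLkn" -> buffer=CRdHLkn???????WKI?
Fragment 5: offset=17 data="f" -> buffer=CRdHLkn???????WKIf
Fragment 6: offset=10 data="AqCP" -> buffer=CRdHLkn???AqCPWKIf
Fragment 7: offset=7 data="yyS" -> buffer=CRdHLknyySAqCPWKIf

Answer: CRdHLknyySAqCPWKIf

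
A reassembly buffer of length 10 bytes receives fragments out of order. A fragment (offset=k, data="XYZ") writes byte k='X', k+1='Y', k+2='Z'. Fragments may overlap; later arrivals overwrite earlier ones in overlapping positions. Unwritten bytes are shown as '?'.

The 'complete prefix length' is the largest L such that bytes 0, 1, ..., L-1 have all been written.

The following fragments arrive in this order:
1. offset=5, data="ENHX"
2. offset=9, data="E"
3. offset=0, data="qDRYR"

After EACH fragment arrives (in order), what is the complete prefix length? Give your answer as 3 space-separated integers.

Fragment 1: offset=5 data="ENHX" -> buffer=?????ENHX? -> prefix_len=0
Fragment 2: offset=9 data="E" -> buffer=?????ENHXE -> prefix_len=0
Fragment 3: offset=0 data="qDRYR" -> buffer=qDRYRENHXE -> prefix_len=10

Answer: 0 0 10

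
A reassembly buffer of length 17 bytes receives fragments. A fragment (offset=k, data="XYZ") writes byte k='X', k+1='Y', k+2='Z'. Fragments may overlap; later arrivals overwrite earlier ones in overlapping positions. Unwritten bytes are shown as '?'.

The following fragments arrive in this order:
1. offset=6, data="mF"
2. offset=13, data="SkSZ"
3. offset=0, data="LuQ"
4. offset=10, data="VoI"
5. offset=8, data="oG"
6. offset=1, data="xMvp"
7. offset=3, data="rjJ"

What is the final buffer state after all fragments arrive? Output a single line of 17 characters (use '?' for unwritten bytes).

Answer: LxMrjJmFoGVoISkSZ

Derivation:
Fragment 1: offset=6 data="mF" -> buffer=??????mF?????????
Fragment 2: offset=13 data="SkSZ" -> buffer=??????mF?????SkSZ
Fragment 3: offset=0 data="LuQ" -> buffer=LuQ???mF?????SkSZ
Fragment 4: offset=10 data="VoI" -> buffer=LuQ???mF??VoISkSZ
Fragment 5: offset=8 data="oG" -> buffer=LuQ???mFoGVoISkSZ
Fragment 6: offset=1 data="xMvp" -> buffer=LxMvp?mFoGVoISkSZ
Fragment 7: offset=3 data="rjJ" -> buffer=LxMrjJmFoGVoISkSZ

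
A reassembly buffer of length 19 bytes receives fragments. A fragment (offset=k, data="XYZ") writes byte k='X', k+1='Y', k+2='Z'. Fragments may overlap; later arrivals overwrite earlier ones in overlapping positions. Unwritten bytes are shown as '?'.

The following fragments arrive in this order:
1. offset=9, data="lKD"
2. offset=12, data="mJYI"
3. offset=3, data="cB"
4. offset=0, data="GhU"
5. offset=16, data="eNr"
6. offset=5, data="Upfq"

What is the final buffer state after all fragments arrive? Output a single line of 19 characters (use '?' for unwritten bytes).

Fragment 1: offset=9 data="lKD" -> buffer=?????????lKD???????
Fragment 2: offset=12 data="mJYI" -> buffer=?????????lKDmJYI???
Fragment 3: offset=3 data="cB" -> buffer=???cB????lKDmJYI???
Fragment 4: offset=0 data="GhU" -> buffer=GhUcB????lKDmJYI???
Fragment 5: offset=16 data="eNr" -> buffer=GhUcB????lKDmJYIeNr
Fragment 6: offset=5 data="Upfq" -> buffer=GhUcBUpfqlKDmJYIeNr

Answer: GhUcBUpfqlKDmJYIeNr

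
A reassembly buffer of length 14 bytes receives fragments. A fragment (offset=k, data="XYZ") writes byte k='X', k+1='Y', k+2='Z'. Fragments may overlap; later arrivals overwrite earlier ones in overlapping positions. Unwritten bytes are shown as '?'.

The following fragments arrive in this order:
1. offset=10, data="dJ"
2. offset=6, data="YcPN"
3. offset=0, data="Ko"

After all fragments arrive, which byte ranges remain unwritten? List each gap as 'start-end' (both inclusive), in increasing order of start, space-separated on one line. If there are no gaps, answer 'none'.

Answer: 2-5 12-13

Derivation:
Fragment 1: offset=10 len=2
Fragment 2: offset=6 len=4
Fragment 3: offset=0 len=2
Gaps: 2-5 12-13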